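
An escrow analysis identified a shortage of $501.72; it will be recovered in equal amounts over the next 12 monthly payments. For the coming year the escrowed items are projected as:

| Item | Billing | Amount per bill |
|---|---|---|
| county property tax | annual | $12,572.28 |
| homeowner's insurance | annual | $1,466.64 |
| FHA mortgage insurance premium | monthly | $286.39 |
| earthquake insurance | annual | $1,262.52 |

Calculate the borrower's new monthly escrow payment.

County property tax: $12,572.28/yr
Homeowner's insurance: $1,466.64/yr
FHA mortgage insurance premium: $286.39 × 12 = $3,436.68/yr
Earthquake insurance: $1,262.52/yr
Yearly total = $12,572.28 + $1,466.64 + $3,436.68 + $1,262.52 = $18,738.12
Per month = $18,738.12 / 12 = $1,561.51
Shortage spread = $501.72 / 12 = $41.81/mo
Adjusted monthly = $1,561.51 + $41.81 = $1,603.32

$1,603.32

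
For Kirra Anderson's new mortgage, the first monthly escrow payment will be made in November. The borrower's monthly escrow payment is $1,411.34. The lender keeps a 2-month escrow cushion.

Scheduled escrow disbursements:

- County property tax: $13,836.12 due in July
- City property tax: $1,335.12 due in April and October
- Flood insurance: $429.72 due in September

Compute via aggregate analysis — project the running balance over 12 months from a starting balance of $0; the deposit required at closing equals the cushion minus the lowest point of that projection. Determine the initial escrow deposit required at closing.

Cushion = 2 × $1,411.34 = $2,822.68
Trial balance (start $0, +$1,411.34 each month, − disbursements):
  Nov: +$1,411.34 → $1,411.34
  Dec: +$1,411.34 → $2,822.68
  Jan: +$1,411.34 → $4,234.02
  Feb: +$1,411.34 → $5,645.36
  Mar: +$1,411.34 → $7,056.70
  Apr: +$1,411.34 − $1,335.12 → $7,132.92
  May: +$1,411.34 → $8,544.26
  Jun: +$1,411.34 → $9,955.60
  Jul: +$1,411.34 − $13,836.12 → -$2,469.18
  Aug: +$1,411.34 → -$1,057.84
  Sep: +$1,411.34 − $429.72 → -$76.22
  Oct: +$1,411.34 − $1,335.12 → $0.00
Lowest trial balance = -$2,469.18 (Jul)
Initial deposit = cushion − low point = $2,822.68 − (-$2,469.18) = $5,291.86

$5,291.86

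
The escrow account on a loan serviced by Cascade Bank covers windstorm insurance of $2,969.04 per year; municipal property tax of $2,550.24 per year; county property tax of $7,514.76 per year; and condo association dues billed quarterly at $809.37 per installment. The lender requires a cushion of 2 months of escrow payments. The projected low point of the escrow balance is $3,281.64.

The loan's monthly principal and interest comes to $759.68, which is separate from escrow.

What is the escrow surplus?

Windstorm insurance = $2,969.04/yr
Municipal property tax = $2,550.24/yr
County property tax = $7,514.76/yr
Condo association dues = $809.37 × 4 = $3,237.48/yr
Yearly total = $2,969.04 + $2,550.24 + $7,514.76 + $3,237.48 = $16,271.52
Monthly escrow = $16,271.52 ÷ 12 = $1,355.96
Required cushion = 2 × $1,355.96 = $2,711.92
Surplus = $3,281.64 − $2,711.92 = $569.72

$569.72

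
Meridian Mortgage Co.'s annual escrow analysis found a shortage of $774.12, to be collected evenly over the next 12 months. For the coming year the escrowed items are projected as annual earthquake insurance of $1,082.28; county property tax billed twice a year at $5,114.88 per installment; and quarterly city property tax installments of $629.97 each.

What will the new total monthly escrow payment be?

$1,217.17

Earthquake insurance = $1,082.28 per year
County property tax = $5,114.88 × 2 = $10,229.76 per year
City property tax = $629.97 × 4 = $2,519.88 per year
Annual escrow total = $13,831.92
Monthly = $13,831.92 ÷ 12 = $1,152.66
Shortage per month = $774.12 ÷ 12 = $64.51
New monthly escrow = $1,152.66 + $64.51 = $1,217.17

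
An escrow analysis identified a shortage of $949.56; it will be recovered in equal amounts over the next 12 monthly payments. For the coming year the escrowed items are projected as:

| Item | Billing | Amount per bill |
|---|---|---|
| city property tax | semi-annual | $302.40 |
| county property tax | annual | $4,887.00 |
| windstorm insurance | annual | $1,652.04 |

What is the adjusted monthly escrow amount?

City property tax: $302.40 × 2 = $604.80 annually
County property tax: $4,887.00 annually
Windstorm insurance: $1,652.04 annually
Yearly total = $604.80 + $4,887.00 + $1,652.04 = $7,143.84
Monthly = $7,143.84 / 12 = $595.32
Monthly shortage recovery: $949.56 ÷ 12 = $79.13
Adjusted monthly = $595.32 + $79.13 = $674.45

$674.45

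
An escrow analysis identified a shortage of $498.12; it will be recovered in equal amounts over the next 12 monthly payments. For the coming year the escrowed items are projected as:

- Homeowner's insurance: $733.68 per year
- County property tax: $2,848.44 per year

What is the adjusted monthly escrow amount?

$340.02

Homeowner's insurance: $733.68/yr
County property tax: $2,848.44/yr
Yearly total = $3,582.12
Base monthly escrow = $3,582.12 / 12 = $298.51
Shortage per month = $498.12 / 12 = $41.51
New monthly escrow = $298.51 + $41.51 = $340.02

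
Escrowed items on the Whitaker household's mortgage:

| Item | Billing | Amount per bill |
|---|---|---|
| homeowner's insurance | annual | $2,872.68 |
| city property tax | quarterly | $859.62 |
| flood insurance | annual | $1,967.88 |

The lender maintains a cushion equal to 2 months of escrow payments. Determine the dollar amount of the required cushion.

$1,379.84

Homeowner's insurance = $2,872.68/yr
City property tax = $859.62 × 4 = $3,438.48/yr
Flood insurance = $1,967.88/yr
Total per year = $2,872.68 + $3,438.48 + $1,967.88 = $8,279.04
Monthly = $8,279.04 / 12 = $689.92
Reserve = 2 × $689.92 = $1,379.84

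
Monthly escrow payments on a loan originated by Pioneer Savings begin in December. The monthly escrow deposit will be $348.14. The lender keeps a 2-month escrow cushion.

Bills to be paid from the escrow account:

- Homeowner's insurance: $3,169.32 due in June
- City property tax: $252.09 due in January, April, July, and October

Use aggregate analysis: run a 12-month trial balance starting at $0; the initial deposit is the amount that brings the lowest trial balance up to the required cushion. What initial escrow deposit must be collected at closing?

Cushion = 2 × $348.14 = $696.28
Trial balance (start $0, +$348.14 each month, − disbursements):
  Dec: +$348.14 → $348.14
  Jan: +$348.14 − $252.09 → $444.19
  Feb: +$348.14 → $792.33
  Mar: +$348.14 → $1,140.47
  Apr: +$348.14 − $252.09 → $1,236.52
  May: +$348.14 → $1,584.66
  Jun: +$348.14 − $3,169.32 → -$1,236.52
  Jul: +$348.14 − $252.09 → -$1,140.47
  Aug: +$348.14 → -$792.33
  Sep: +$348.14 → -$444.19
  Oct: +$348.14 − $252.09 → -$348.14
  Nov: +$348.14 → $0.00
Lowest trial balance = -$1,236.52 (Jun)
Initial deposit = cushion − low point = $696.28 − (-$1,236.52) = $1,932.80

$1,932.80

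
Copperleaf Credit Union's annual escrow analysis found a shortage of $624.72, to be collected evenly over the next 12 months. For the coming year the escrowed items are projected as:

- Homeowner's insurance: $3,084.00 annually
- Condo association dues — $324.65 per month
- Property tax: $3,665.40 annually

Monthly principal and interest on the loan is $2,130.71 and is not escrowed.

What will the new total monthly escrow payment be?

$939.16

Homeowner's insurance — $3,084.00/yr
Condo association dues — $324.65 × 12 = $3,895.80/yr
Property tax — $3,665.40/yr
Total annual escrow = $3,084.00 + $3,895.80 + $3,665.40 = $10,645.20
Monthly escrow = $10,645.20 / 12 = $887.10
Monthly shortage recovery: $624.72 ÷ 12 = $52.06
Adjusted monthly = $887.10 + $52.06 = $939.16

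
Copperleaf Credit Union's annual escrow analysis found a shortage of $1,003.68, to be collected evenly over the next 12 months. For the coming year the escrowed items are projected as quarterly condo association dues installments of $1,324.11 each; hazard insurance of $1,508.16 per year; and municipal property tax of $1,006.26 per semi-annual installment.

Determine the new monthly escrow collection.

Condo association dues: $1,324.11 × 4 = $5,296.44/yr
Hazard insurance: $1,508.16/yr
Municipal property tax: $1,006.26 × 2 = $2,012.52/yr
Combined annual = $5,296.44 + $1,508.16 + $2,012.52 = $8,817.12
Per month = $8,817.12 ÷ 12 = $734.76
Shortage per month = $1,003.68 / 12 = $83.64
New monthly escrow = $734.76 + $83.64 = $818.40

$818.40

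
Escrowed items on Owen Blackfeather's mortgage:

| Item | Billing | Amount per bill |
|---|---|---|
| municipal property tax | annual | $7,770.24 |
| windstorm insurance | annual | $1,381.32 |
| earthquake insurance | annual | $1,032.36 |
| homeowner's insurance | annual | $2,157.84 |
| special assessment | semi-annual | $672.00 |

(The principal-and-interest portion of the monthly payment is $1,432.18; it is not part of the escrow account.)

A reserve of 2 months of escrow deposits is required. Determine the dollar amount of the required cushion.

$2,280.96

Municipal property tax — $7,770.24/yr
Windstorm insurance — $1,381.32/yr
Earthquake insurance — $1,032.36/yr
Homeowner's insurance — $2,157.84/yr
Special assessment — $672.00 × 2 = $1,344.00/yr
Annual escrow total = $7,770.24 + $1,381.32 + $1,032.36 + $2,157.84 + $1,344.00 = $13,685.76
Monthly = $13,685.76 ÷ 12 = $1,140.48
Required cushion = 2 × $1,140.48 = $2,280.96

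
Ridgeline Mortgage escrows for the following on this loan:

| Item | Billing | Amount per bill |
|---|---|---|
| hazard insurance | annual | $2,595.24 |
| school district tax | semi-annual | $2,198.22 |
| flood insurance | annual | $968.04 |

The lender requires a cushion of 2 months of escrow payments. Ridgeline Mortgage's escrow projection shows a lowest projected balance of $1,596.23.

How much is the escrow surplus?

Hazard insurance: $2,595.24/yr
School district tax: $2,198.22 × 2 = $4,396.44/yr
Flood insurance: $968.04/yr
Total annual escrow = $7,959.72
Base monthly escrow = $7,959.72 ÷ 12 = $663.31
Required reserve = 2 × $663.31 = $1,326.62
Excess over cushion: $1,596.23 − $1,326.62 = $269.61

$269.61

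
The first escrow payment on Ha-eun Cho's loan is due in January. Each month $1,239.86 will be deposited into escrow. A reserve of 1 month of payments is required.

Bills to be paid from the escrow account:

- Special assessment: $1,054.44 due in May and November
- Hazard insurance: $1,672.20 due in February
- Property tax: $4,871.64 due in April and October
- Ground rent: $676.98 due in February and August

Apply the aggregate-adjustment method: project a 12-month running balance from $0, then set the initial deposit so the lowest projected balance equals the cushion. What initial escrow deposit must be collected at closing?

$3,501.24

Cushion = 1 × $1,239.86 = $1,239.86
Trial balance (start $0, +$1,239.86 each month, − disbursements):
  Jan: +$1,239.86 → $1,239.86
  Feb: +$1,239.86 − $2,349.18 → $130.54
  Mar: +$1,239.86 → $1,370.40
  Apr: +$1,239.86 − $4,871.64 → -$2,261.38
  May: +$1,239.86 − $1,054.44 → -$2,075.96
  Jun: +$1,239.86 → -$836.10
  Jul: +$1,239.86 → $403.76
  Aug: +$1,239.86 − $676.98 → $966.64
  Sep: +$1,239.86 → $2,206.50
  Oct: +$1,239.86 − $4,871.64 → -$1,425.28
  Nov: +$1,239.86 − $1,054.44 → -$1,239.86
  Dec: +$1,239.86 → $0.00
Lowest trial balance = -$2,261.38 (Apr)
Initial deposit = cushion − low point = $1,239.86 − (-$2,261.38) = $3,501.24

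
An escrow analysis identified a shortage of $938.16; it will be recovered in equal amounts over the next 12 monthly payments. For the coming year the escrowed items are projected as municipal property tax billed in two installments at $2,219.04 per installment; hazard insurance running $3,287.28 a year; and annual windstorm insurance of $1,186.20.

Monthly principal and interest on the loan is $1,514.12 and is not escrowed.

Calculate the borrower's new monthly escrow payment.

$820.81

Municipal property tax = $2,219.04 × 2 = $4,438.08/yr
Hazard insurance = $3,287.28/yr
Windstorm insurance = $1,186.20/yr
Yearly total = $8,911.56
Base monthly escrow = $8,911.56 / 12 = $742.63
Shortage per month = $938.16 ÷ 12 = $78.18
Adjusted monthly = $742.63 + $78.18 = $820.81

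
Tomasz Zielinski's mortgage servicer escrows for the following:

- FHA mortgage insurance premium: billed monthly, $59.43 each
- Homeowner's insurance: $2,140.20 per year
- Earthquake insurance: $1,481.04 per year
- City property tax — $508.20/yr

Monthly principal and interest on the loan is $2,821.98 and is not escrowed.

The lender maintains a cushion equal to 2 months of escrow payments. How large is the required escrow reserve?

FHA mortgage insurance premium: $59.43 × 12 = $713.16 annually
Homeowner's insurance: $2,140.20 annually
Earthquake insurance: $1,481.04 annually
City property tax: $508.20 annually
Total per year = $713.16 + $2,140.20 + $1,481.04 + $508.20 = $4,842.60
Base monthly escrow = $4,842.60 / 12 = $403.55
Required cushion = 2 × $403.55 = $807.10

$807.10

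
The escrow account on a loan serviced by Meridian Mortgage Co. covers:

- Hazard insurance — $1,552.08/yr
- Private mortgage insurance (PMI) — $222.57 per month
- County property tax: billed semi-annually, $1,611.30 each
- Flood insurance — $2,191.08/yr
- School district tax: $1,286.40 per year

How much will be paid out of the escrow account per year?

Hazard insurance: $1,552.08
Private mortgage insurance (PMI): $222.57 × 12 = $2,670.84
County property tax: $1,611.30 × 2 = $3,222.60
Flood insurance: $2,191.08
School district tax: $1,286.40
Total per year = $1,552.08 + $2,670.84 + $3,222.60 + $2,191.08 + $1,286.40 = $10,923.00

$10,923.00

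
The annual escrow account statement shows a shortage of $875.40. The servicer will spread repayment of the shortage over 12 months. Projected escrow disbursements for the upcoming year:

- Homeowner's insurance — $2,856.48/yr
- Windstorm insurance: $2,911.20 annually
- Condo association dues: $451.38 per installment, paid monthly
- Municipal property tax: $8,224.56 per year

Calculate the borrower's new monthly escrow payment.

Homeowner's insurance: $2,856.48/yr
Windstorm insurance: $2,911.20/yr
Condo association dues: $451.38 × 12 = $5,416.56/yr
Municipal property tax: $8,224.56/yr
Total annual escrow = $2,856.48 + $2,911.20 + $5,416.56 + $8,224.56 = $19,408.80
Monthly escrow = $19,408.80 ÷ 12 = $1,617.40
Shortage spread = $875.40 ÷ 12 = $72.95/mo
Adjusted monthly = $1,617.40 + $72.95 = $1,690.35

$1,690.35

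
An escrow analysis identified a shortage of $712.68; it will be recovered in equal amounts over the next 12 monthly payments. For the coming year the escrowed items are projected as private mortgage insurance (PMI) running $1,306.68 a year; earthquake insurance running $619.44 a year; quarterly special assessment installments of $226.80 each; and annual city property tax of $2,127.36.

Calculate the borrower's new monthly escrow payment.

Private mortgage insurance (PMI) — $1,306.68 annually
Earthquake insurance — $619.44 annually
Special assessment — $226.80 × 4 = $907.20 annually
City property tax — $2,127.36 annually
Combined annual = $1,306.68 + $619.44 + $907.20 + $2,127.36 = $4,960.68
Monthly = $4,960.68 / 12 = $413.39
Monthly shortage recovery: $712.68 ÷ 12 = $59.39
New monthly escrow = $413.39 + $59.39 = $472.78

$472.78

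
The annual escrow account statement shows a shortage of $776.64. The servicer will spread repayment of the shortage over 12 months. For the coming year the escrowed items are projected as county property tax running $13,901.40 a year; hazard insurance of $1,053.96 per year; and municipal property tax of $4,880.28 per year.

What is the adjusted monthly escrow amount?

County property tax: $13,901.40 annually
Hazard insurance: $1,053.96 annually
Municipal property tax: $4,880.28 annually
Total annual escrow = $19,835.64
Monthly = $19,835.64 / 12 = $1,652.97
Shortage per month = $776.64 / 12 = $64.72
New monthly escrow = $1,652.97 + $64.72 = $1,717.69

$1,717.69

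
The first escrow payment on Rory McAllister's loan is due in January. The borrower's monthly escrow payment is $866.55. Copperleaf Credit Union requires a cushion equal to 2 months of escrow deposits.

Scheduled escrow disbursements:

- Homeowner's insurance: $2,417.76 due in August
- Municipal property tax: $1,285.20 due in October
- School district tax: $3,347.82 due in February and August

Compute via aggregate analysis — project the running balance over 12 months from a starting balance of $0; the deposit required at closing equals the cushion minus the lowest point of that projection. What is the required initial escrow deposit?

Cushion = 2 × $866.55 = $1,733.10
Trial balance (start $0, +$866.55 each month, − disbursements):
  Jan: +$866.55 → $866.55
  Feb: +$866.55 − $3,347.82 → -$1,614.72
  Mar: +$866.55 → -$748.17
  Apr: +$866.55 → $118.38
  May: +$866.55 → $984.93
  Jun: +$866.55 → $1,851.48
  Jul: +$866.55 → $2,718.03
  Aug: +$866.55 − $5,765.58 → -$2,181.00
  Sep: +$866.55 → -$1,314.45
  Oct: +$866.55 − $1,285.20 → -$1,733.10
  Nov: +$866.55 → -$866.55
  Dec: +$866.55 → $0.00
Lowest trial balance = -$2,181.00 (Aug)
Initial deposit = cushion − low point = $1,733.10 − (-$2,181.00) = $3,914.10

$3,914.10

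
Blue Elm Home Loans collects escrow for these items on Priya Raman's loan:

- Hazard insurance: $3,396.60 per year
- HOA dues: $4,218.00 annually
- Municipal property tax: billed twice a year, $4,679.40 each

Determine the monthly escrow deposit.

$1,414.45

Hazard insurance — $3,396.60 per year
HOA dues — $4,218.00 per year
Municipal property tax — $4,679.40 × 2 = $9,358.80 per year
Combined annual = $3,396.60 + $4,218.00 + $9,358.80 = $16,973.40
Monthly = $16,973.40 / 12 = $1,414.45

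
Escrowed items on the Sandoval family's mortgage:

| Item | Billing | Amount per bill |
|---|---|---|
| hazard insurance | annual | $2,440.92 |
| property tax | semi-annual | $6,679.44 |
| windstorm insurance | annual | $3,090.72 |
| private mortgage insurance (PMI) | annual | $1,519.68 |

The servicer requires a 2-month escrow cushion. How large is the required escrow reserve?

Hazard insurance = $2,440.92
Property tax = $6,679.44 × 2 = $13,358.88
Windstorm insurance = $3,090.72
Private mortgage insurance (PMI) = $1,519.68
Yearly total = $2,440.92 + $13,358.88 + $3,090.72 + $1,519.68 = $20,410.20
Monthly escrow = $20,410.20 ÷ 12 = $1,700.85
Reserve = 2 × $1,700.85 = $3,401.70

$3,401.70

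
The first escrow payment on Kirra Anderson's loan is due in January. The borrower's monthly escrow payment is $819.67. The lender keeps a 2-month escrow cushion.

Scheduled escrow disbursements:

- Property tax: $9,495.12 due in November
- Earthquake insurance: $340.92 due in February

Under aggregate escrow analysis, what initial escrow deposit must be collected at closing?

Cushion = 2 × $819.67 = $1,639.34
Trial balance (start $0, +$819.67 each month, − disbursements):
  Jan: +$819.67 → $819.67
  Feb: +$819.67 − $340.92 → $1,298.42
  Mar: +$819.67 → $2,118.09
  Apr: +$819.67 → $2,937.76
  May: +$819.67 → $3,757.43
  Jun: +$819.67 → $4,577.10
  Jul: +$819.67 → $5,396.77
  Aug: +$819.67 → $6,216.44
  Sep: +$819.67 → $7,036.11
  Oct: +$819.67 → $7,855.78
  Nov: +$819.67 − $9,495.12 → -$819.67
  Dec: +$819.67 → $0.00
Lowest trial balance = -$819.67 (Nov)
Initial deposit = cushion − low point = $1,639.34 − (-$819.67) = $2,459.01

$2,459.01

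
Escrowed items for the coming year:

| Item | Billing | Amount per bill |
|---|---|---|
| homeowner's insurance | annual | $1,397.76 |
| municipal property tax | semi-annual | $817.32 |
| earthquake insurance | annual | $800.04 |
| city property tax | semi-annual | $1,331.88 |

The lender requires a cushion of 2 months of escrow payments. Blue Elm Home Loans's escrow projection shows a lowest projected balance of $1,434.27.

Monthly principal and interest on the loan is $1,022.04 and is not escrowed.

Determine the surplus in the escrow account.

$351.57

Homeowner's insurance: $1,397.76/yr
Municipal property tax: $817.32 × 2 = $1,634.64/yr
Earthquake insurance: $800.04/yr
City property tax: $1,331.88 × 2 = $2,663.76/yr
Total annual escrow = $1,397.76 + $1,634.64 + $800.04 + $2,663.76 = $6,496.20
Monthly escrow = $6,496.20 ÷ 12 = $541.35
Required reserve = 2 × $541.35 = $1,082.70
Excess over cushion: $1,434.27 − $1,082.70 = $351.57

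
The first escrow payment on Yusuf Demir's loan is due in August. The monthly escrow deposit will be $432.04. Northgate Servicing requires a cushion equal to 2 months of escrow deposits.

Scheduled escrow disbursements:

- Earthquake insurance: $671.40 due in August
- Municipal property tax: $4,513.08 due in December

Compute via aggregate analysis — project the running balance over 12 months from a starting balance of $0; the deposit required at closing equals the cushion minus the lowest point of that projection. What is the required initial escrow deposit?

Cushion = 2 × $432.04 = $864.08
Trial balance (start $0, +$432.04 each month, − disbursements):
  Aug: +$432.04 − $671.40 → -$239.36
  Sep: +$432.04 → $192.68
  Oct: +$432.04 → $624.72
  Nov: +$432.04 → $1,056.76
  Dec: +$432.04 − $4,513.08 → -$3,024.28
  Jan: +$432.04 → -$2,592.24
  Feb: +$432.04 → -$2,160.20
  Mar: +$432.04 → -$1,728.16
  Apr: +$432.04 → -$1,296.12
  May: +$432.04 → -$864.08
  Jun: +$432.04 → -$432.04
  Jul: +$432.04 → $0.00
Lowest trial balance = -$3,024.28 (Dec)
Initial deposit = cushion − low point = $864.08 − (-$3,024.28) = $3,888.36

$3,888.36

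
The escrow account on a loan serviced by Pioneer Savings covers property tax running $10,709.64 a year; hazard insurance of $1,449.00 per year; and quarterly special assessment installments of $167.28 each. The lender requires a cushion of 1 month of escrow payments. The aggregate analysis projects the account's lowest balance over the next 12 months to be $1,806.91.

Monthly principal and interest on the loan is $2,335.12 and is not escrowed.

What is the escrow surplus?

Property tax = $10,709.64 per year
Hazard insurance = $1,449.00 per year
Special assessment = $167.28 × 4 = $669.12 per year
Yearly total = $12,827.76
Base monthly escrow = $12,827.76 ÷ 12 = $1,068.98
Required cushion = 1 × $1,068.98 = $1,068.98
Excess over cushion: $1,806.91 − $1,068.98 = $737.93

$737.93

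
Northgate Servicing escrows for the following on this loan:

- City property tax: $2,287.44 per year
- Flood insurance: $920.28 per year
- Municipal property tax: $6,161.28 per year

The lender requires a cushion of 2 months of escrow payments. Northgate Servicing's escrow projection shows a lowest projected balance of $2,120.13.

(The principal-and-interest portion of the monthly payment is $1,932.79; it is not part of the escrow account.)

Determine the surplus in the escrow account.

$558.63

City property tax = $2,287.44 per year
Flood insurance = $920.28 per year
Municipal property tax = $6,161.28 per year
Yearly total = $2,287.44 + $920.28 + $6,161.28 = $9,369.00
Monthly = $9,369.00 ÷ 12 = $780.75
Required reserve = 2 × $780.75 = $1,561.50
Excess over cushion: $2,120.13 − $1,561.50 = $558.63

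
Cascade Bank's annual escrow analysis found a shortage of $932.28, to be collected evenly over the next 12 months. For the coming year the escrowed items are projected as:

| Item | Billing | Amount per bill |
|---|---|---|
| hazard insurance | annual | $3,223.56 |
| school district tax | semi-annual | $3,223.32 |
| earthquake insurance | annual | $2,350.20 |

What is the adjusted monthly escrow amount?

$1,079.39

Hazard insurance: $3,223.56/yr
School district tax: $3,223.32 × 2 = $6,446.64/yr
Earthquake insurance: $2,350.20/yr
Yearly total = $3,223.56 + $6,446.64 + $2,350.20 = $12,020.40
Per month = $12,020.40 ÷ 12 = $1,001.70
Monthly shortage recovery: $932.28 ÷ 12 = $77.69
New monthly escrow = $1,001.70 + $77.69 = $1,079.39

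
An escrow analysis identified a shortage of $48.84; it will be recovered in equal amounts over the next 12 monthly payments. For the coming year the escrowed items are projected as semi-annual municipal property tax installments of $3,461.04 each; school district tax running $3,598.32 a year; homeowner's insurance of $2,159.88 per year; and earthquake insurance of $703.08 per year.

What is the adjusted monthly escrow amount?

$1,119.35

Municipal property tax: $3,461.04 × 2 = $6,922.08 annually
School district tax: $3,598.32 annually
Homeowner's insurance: $2,159.88 annually
Earthquake insurance: $703.08 annually
Total per year = $6,922.08 + $3,598.32 + $2,159.88 + $703.08 = $13,383.36
Monthly escrow = $13,383.36 / 12 = $1,115.28
Monthly shortage recovery: $48.84 ÷ 12 = $4.07
New monthly escrow = $1,115.28 + $4.07 = $1,119.35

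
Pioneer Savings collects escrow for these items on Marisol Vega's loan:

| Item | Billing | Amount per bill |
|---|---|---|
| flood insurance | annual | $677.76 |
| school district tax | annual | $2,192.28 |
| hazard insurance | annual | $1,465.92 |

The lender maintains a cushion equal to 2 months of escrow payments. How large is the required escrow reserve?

Flood insurance — $677.76 annually
School district tax — $2,192.28 annually
Hazard insurance — $1,465.92 annually
Annual escrow total = $677.76 + $2,192.28 + $1,465.92 = $4,335.96
Monthly = $4,335.96 / 12 = $361.33
Reserve = 2 × $361.33 = $722.66

$722.66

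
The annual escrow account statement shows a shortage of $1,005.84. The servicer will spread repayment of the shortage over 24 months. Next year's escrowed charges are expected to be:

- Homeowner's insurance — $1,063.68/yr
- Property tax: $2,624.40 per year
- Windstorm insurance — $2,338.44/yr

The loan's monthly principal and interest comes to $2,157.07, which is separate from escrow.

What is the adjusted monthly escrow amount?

$544.12

Homeowner's insurance: $1,063.68 per year
Property tax: $2,624.40 per year
Windstorm insurance: $2,338.44 per year
Total per year = $1,063.68 + $2,624.40 + $2,338.44 = $6,026.52
Base monthly escrow = $6,026.52 ÷ 12 = $502.21
Shortage spread = $1,005.84 / 24 = $41.91/mo
Adjusted monthly = $502.21 + $41.91 = $544.12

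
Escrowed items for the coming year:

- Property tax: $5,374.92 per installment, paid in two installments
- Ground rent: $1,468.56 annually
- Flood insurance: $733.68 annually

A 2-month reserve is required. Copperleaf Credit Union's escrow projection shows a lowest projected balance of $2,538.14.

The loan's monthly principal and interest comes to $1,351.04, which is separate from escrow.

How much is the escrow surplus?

$379.46

Property tax: $5,374.92 × 2 = $10,749.84 per year
Ground rent: $1,468.56 per year
Flood insurance: $733.68 per year
Yearly total = $10,749.84 + $1,468.56 + $733.68 = $12,952.08
Per month = $12,952.08 ÷ 12 = $1,079.34
Required reserve = 2 × $1,079.34 = $2,158.68
Surplus = $2,538.14 − $2,158.68 = $379.46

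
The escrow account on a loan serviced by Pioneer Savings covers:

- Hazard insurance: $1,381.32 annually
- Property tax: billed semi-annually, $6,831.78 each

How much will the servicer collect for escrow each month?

Hazard insurance = $1,381.32 per year
Property tax = $6,831.78 × 2 = $13,663.56 per year
Total annual escrow = $15,044.88
Monthly escrow = $15,044.88 ÷ 12 = $1,253.74

$1,253.74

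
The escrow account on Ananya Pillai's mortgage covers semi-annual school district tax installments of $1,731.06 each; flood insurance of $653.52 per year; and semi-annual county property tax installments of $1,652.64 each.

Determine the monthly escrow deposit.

School district tax — $1,731.06 × 2 = $3,462.12 annually
Flood insurance — $653.52 annually
County property tax — $1,652.64 × 2 = $3,305.28 annually
Yearly total = $3,462.12 + $653.52 + $3,305.28 = $7,420.92
Monthly = $7,420.92 / 12 = $618.41

$618.41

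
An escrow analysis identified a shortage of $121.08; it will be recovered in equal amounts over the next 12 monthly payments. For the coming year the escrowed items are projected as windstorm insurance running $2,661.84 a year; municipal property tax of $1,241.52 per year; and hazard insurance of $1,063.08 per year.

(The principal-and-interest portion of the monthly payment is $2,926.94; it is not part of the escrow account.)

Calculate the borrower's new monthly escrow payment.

Windstorm insurance: $2,661.84 per year
Municipal property tax: $1,241.52 per year
Hazard insurance: $1,063.08 per year
Total per year = $2,661.84 + $1,241.52 + $1,063.08 = $4,966.44
Per month = $4,966.44 / 12 = $413.87
Shortage spread = $121.08 ÷ 12 = $10.09/mo
New monthly escrow = $413.87 + $10.09 = $423.96

$423.96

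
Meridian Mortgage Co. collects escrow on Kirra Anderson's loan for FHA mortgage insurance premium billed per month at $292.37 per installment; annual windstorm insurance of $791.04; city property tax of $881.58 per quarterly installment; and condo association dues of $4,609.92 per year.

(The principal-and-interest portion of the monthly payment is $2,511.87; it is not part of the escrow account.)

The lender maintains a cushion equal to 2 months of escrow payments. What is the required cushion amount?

$2,072.62

FHA mortgage insurance premium = $292.37 × 12 = $3,508.44 annually
Windstorm insurance = $791.04 annually
City property tax = $881.58 × 4 = $3,526.32 annually
Condo association dues = $4,609.92 annually
Total annual escrow = $3,508.44 + $791.04 + $3,526.32 + $4,609.92 = $12,435.72
Base monthly escrow = $12,435.72 / 12 = $1,036.31
Cushion = 2 × $1,036.31 = $2,072.62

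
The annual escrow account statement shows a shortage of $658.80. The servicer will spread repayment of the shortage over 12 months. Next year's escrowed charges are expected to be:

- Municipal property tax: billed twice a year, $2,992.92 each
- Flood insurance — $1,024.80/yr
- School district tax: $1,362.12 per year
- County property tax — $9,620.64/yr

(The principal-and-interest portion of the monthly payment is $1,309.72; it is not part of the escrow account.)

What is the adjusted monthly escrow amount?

Municipal property tax: $2,992.92 × 2 = $5,985.84 annually
Flood insurance: $1,024.80 annually
School district tax: $1,362.12 annually
County property tax: $9,620.64 annually
Total per year = $5,985.84 + $1,024.80 + $1,362.12 + $9,620.64 = $17,993.40
Per month = $17,993.40 / 12 = $1,499.45
Shortage per month = $658.80 ÷ 12 = $54.90
Adjusted monthly = $1,499.45 + $54.90 = $1,554.35

$1,554.35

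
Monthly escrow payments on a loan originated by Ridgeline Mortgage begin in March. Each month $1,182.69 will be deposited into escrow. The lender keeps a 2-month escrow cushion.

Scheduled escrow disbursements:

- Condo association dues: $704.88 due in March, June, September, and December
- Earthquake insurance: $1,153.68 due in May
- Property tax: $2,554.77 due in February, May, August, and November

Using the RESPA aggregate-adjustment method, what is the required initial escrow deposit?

$3,230.64

Cushion = 2 × $1,182.69 = $2,365.38
Trial balance (start $0, +$1,182.69 each month, − disbursements):
  Mar: +$1,182.69 − $704.88 → $477.81
  Apr: +$1,182.69 → $1,660.50
  May: +$1,182.69 − $3,708.45 → -$865.26
  Jun: +$1,182.69 − $704.88 → -$387.45
  Jul: +$1,182.69 → $795.24
  Aug: +$1,182.69 − $2,554.77 → -$576.84
  Sep: +$1,182.69 − $704.88 → -$99.03
  Oct: +$1,182.69 → $1,083.66
  Nov: +$1,182.69 − $2,554.77 → -$288.42
  Dec: +$1,182.69 − $704.88 → $189.39
  Jan: +$1,182.69 → $1,372.08
  Feb: +$1,182.69 − $2,554.77 → $0.00
Lowest trial balance = -$865.26 (May)
Initial deposit = cushion − low point = $2,365.38 − (-$865.26) = $3,230.64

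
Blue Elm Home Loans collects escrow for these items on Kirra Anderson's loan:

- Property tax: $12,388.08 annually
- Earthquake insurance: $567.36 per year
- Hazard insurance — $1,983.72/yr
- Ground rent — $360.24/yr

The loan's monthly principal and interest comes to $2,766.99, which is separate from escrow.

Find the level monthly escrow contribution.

Property tax — $12,388.08 annually
Earthquake insurance — $567.36 annually
Hazard insurance — $1,983.72 annually
Ground rent — $360.24 annually
Annual escrow total = $12,388.08 + $567.36 + $1,983.72 + $360.24 = $15,299.40
Monthly escrow = $15,299.40 ÷ 12 = $1,274.95

$1,274.95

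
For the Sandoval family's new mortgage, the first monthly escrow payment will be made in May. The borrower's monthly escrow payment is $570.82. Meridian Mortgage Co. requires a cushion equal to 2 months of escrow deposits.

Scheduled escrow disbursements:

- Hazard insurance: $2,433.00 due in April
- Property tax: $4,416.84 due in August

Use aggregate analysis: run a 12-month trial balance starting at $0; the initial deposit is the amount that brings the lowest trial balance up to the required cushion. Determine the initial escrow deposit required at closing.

Cushion = 2 × $570.82 = $1,141.64
Trial balance (start $0, +$570.82 each month, − disbursements):
  May: +$570.82 → $570.82
  Jun: +$570.82 → $1,141.64
  Jul: +$570.82 → $1,712.46
  Aug: +$570.82 − $4,416.84 → -$2,133.56
  Sep: +$570.82 → -$1,562.74
  Oct: +$570.82 → -$991.92
  Nov: +$570.82 → -$421.10
  Dec: +$570.82 → $149.72
  Jan: +$570.82 → $720.54
  Feb: +$570.82 → $1,291.36
  Mar: +$570.82 → $1,862.18
  Apr: +$570.82 − $2,433.00 → $0.00
Lowest trial balance = -$2,133.56 (Aug)
Initial deposit = cushion − low point = $1,141.64 − (-$2,133.56) = $3,275.20

$3,275.20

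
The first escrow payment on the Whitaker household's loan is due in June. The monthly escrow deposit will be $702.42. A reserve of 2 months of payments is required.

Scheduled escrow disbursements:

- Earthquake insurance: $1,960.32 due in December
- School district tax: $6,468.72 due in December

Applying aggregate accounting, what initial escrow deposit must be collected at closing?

$4,916.94

Cushion = 2 × $702.42 = $1,404.84
Trial balance (start $0, +$702.42 each month, − disbursements):
  Jun: +$702.42 → $702.42
  Jul: +$702.42 → $1,404.84
  Aug: +$702.42 → $2,107.26
  Sep: +$702.42 → $2,809.68
  Oct: +$702.42 → $3,512.10
  Nov: +$702.42 → $4,214.52
  Dec: +$702.42 − $8,429.04 → -$3,512.10
  Jan: +$702.42 → -$2,809.68
  Feb: +$702.42 → -$2,107.26
  Mar: +$702.42 → -$1,404.84
  Apr: +$702.42 → -$702.42
  May: +$702.42 → $0.00
Lowest trial balance = -$3,512.10 (Dec)
Initial deposit = cushion − low point = $1,404.84 − (-$3,512.10) = $4,916.94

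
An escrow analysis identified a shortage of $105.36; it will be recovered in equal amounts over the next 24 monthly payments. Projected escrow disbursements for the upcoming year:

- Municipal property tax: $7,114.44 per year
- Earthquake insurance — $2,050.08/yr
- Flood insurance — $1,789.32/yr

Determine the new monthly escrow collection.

Municipal property tax — $7,114.44 per year
Earthquake insurance — $2,050.08 per year
Flood insurance — $1,789.32 per year
Annual escrow total = $10,953.84
Monthly = $10,953.84 ÷ 12 = $912.82
Monthly shortage recovery: $105.36 ÷ 24 = $4.39
Adjusted monthly = $912.82 + $4.39 = $917.21

$917.21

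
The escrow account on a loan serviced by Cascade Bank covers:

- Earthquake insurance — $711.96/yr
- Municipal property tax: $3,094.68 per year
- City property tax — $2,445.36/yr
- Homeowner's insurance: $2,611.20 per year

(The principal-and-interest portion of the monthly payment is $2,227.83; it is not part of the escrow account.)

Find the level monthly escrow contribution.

$738.60

Earthquake insurance: $711.96 annually
Municipal property tax: $3,094.68 annually
City property tax: $2,445.36 annually
Homeowner's insurance: $2,611.20 annually
Total per year = $8,863.20
Monthly = $8,863.20 / 12 = $738.60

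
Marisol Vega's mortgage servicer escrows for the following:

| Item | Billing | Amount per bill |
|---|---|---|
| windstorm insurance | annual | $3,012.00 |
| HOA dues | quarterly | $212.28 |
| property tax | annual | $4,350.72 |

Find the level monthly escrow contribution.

$684.32

Windstorm insurance: $3,012.00/yr
HOA dues: $212.28 × 4 = $849.12/yr
Property tax: $4,350.72/yr
Yearly total = $8,211.84
Base monthly escrow = $8,211.84 / 12 = $684.32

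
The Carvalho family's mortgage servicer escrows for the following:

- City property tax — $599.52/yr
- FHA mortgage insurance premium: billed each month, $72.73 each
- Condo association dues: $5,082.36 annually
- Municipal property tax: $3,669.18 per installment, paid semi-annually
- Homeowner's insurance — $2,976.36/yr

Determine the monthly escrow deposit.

City property tax — $599.52 annually
FHA mortgage insurance premium — $72.73 × 12 = $872.76 annually
Condo association dues — $5,082.36 annually
Municipal property tax — $3,669.18 × 2 = $7,338.36 annually
Homeowner's insurance — $2,976.36 annually
Annual escrow total = $16,869.36
Per month = $16,869.36 ÷ 12 = $1,405.78

$1,405.78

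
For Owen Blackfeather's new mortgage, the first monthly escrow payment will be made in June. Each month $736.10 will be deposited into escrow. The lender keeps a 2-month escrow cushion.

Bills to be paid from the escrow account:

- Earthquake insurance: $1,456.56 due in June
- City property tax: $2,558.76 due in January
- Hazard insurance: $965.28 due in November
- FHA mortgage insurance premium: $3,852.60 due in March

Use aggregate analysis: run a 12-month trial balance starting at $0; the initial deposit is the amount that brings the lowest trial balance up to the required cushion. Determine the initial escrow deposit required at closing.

$2,944.40

Cushion = 2 × $736.10 = $1,472.20
Trial balance (start $0, +$736.10 each month, − disbursements):
  Jun: +$736.10 − $1,456.56 → -$720.46
  Jul: +$736.10 → $15.64
  Aug: +$736.10 → $751.74
  Sep: +$736.10 → $1,487.84
  Oct: +$736.10 → $2,223.94
  Nov: +$736.10 − $965.28 → $1,994.76
  Dec: +$736.10 → $2,730.86
  Jan: +$736.10 − $2,558.76 → $908.20
  Feb: +$736.10 → $1,644.30
  Mar: +$736.10 − $3,852.60 → -$1,472.20
  Apr: +$736.10 → -$736.10
  May: +$736.10 → $0.00
Lowest trial balance = -$1,472.20 (Mar)
Initial deposit = cushion − low point = $1,472.20 − (-$1,472.20) = $2,944.40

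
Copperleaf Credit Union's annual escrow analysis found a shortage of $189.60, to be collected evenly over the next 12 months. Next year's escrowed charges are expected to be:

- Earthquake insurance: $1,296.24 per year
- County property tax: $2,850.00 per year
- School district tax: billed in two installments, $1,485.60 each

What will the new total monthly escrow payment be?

Earthquake insurance — $1,296.24/yr
County property tax — $2,850.00/yr
School district tax — $1,485.60 × 2 = $2,971.20/yr
Total annual escrow = $7,117.44
Monthly escrow = $7,117.44 ÷ 12 = $593.12
Monthly shortage recovery: $189.60 / 12 = $15.80
New monthly escrow = $593.12 + $15.80 = $608.92

$608.92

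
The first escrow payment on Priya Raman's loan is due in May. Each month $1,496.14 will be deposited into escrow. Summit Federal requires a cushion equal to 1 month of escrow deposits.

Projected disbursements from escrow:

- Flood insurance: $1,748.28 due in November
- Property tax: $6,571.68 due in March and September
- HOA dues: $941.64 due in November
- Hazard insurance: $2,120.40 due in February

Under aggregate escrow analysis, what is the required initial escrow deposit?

Cushion = 1 × $1,496.14 = $1,496.14
Trial balance (start $0, +$1,496.14 each month, − disbursements):
  May: +$1,496.14 → $1,496.14
  Jun: +$1,496.14 → $2,992.28
  Jul: +$1,496.14 → $4,488.42
  Aug: +$1,496.14 → $5,984.56
  Sep: +$1,496.14 − $6,571.68 → $909.02
  Oct: +$1,496.14 → $2,405.16
  Nov: +$1,496.14 − $2,689.92 → $1,211.38
  Dec: +$1,496.14 → $2,707.52
  Jan: +$1,496.14 → $4,203.66
  Feb: +$1,496.14 − $2,120.40 → $3,579.40
  Mar: +$1,496.14 − $6,571.68 → -$1,496.14
  Apr: +$1,496.14 → $0.00
Lowest trial balance = -$1,496.14 (Mar)
Initial deposit = cushion − low point = $1,496.14 − (-$1,496.14) = $2,992.28

$2,992.28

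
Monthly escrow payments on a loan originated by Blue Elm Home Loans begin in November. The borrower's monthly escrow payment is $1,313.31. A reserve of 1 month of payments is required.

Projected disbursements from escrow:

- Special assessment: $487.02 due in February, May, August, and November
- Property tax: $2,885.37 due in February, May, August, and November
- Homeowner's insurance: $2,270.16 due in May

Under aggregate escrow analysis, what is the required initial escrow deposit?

Cushion = 1 × $1,313.31 = $1,313.31
Trial balance (start $0, +$1,313.31 each month, − disbursements):
  Nov: +$1,313.31 − $3,372.39 → -$2,059.08
  Dec: +$1,313.31 → -$745.77
  Jan: +$1,313.31 → $567.54
  Feb: +$1,313.31 − $3,372.39 → -$1,491.54
  Mar: +$1,313.31 → -$178.23
  Apr: +$1,313.31 → $1,135.08
  May: +$1,313.31 − $5,642.55 → -$3,194.16
  Jun: +$1,313.31 → -$1,880.85
  Jul: +$1,313.31 → -$567.54
  Aug: +$1,313.31 − $3,372.39 → -$2,626.62
  Sep: +$1,313.31 → -$1,313.31
  Oct: +$1,313.31 → $0.00
Lowest trial balance = -$3,194.16 (May)
Initial deposit = cushion − low point = $1,313.31 − (-$3,194.16) = $4,507.47

$4,507.47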